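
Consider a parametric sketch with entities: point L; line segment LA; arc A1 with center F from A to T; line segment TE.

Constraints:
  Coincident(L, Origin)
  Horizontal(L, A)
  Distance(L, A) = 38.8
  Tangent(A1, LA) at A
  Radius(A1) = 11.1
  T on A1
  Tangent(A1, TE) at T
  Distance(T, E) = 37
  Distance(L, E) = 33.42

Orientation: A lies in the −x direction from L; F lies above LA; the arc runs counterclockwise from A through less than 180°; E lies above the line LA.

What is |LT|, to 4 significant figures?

30.48

Checks: ∠(FA, AL) = 90.00° ✓; |FT| = 11.10 ✓; ∠(FT, TE) = 90.00° ✓; |TE| = 37.00 ✓; |LE| = 33.42 ✓.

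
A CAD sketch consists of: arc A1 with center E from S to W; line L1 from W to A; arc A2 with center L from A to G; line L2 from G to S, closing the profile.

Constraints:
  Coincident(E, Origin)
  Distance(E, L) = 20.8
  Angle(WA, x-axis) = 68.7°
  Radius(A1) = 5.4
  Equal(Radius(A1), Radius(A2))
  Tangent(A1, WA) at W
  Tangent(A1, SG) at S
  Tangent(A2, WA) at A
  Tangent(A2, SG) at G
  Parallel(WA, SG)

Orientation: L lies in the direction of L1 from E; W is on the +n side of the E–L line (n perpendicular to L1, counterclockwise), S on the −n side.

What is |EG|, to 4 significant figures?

21.49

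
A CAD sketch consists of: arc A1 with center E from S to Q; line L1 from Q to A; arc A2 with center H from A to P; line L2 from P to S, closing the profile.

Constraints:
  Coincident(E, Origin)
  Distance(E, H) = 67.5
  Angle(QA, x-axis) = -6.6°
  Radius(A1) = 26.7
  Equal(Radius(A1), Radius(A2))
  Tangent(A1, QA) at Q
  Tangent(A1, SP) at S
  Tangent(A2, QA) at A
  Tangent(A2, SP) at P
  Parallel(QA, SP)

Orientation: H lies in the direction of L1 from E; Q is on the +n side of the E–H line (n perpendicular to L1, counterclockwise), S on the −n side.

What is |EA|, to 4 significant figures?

72.59

The slot axis is L1's direction at -6.6°, so u = (cos -6.6°, sin -6.6°) = (0.9934, -0.1149) and n = (−sin -6.6°, cos -6.6°) = (0.1149, 0.9934). E is at the origin and H lies 67.5 along u from E, so H = 67.5·u = (67.05, -7.758). Tangency of A1 to both parallel lines with radius 26.7 puts Q and S at E ± 26.7·n: Q = (3.069, 26.52), S = (-3.069, -26.52). Equal radii place A and P the same way about H: A = H + 26.7·n = (70.12, 18.76), P = H − 26.7·n = (63.98, -34.28). Then |EA| = |A − E| = 72.59.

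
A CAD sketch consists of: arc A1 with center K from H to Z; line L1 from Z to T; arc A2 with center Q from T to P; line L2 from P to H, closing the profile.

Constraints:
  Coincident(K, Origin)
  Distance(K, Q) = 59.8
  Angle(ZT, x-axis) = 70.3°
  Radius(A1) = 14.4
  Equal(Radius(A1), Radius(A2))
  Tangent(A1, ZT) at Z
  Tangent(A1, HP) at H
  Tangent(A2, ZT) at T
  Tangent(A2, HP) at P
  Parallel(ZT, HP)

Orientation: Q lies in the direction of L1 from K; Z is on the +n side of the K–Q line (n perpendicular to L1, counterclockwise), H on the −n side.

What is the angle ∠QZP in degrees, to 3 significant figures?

12.2°

Tangency of A1 to both parallel lines with radius 14.4 puts Z and H at K ± 14.4·n: Z = (-13.6, 4.85), H = (13.6, -4.85). Equal radii place T and P the same way about Q: T = Q + 14.4·n = (6.60, 61.2), P = Q − 14.4·n = (33.7, 51.4). Then cos ∠QZP = ZQ·ZP / (|ZQ||ZP|), giving 12.2°.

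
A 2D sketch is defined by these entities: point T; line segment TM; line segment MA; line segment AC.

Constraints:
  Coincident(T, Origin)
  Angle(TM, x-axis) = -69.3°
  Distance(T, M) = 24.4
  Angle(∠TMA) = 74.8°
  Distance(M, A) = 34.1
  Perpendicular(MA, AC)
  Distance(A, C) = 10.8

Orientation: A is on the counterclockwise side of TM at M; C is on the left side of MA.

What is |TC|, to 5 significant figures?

30.494

T is at the origin; TM runs at -69.3° with length 24.4, so M = 24.4·(cos -69.3°, sin -69.3°) = (8.6248, -22.825). ∠TMA = 74.8°, so MA runs at -69.3° + (180° − 74.8°) = 35.900° from the x-axis; with |MA| = 34.1, A = M + 34.1·(cos 35.900°, sin 35.900°) = (36.247, -2.8295). MA ⟂ AC; with |AC| = 10.8 on the left of MA, C = A + 10.8·(-0.58637, 0.81004) = (29.914, 5.9189). Then |TC| = |C − T| = 30.494.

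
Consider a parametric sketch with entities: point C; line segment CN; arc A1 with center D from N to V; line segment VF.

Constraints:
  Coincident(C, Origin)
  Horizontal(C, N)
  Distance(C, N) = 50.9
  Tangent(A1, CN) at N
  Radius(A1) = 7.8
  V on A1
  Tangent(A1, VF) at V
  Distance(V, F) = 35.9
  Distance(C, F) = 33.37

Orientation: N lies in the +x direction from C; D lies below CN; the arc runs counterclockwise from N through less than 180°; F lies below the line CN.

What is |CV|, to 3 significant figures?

45.6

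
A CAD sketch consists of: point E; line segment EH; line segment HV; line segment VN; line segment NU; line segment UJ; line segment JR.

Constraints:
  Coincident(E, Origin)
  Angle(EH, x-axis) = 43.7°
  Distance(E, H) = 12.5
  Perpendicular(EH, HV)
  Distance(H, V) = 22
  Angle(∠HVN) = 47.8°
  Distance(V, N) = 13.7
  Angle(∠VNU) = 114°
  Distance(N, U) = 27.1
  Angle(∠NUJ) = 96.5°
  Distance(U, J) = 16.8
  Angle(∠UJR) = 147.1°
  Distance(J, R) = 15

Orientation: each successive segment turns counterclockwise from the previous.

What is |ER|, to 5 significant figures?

37.960

∠NUJ = 96.5° gives UJ at 55.400° from the x-axis; with |UJ| = 16.8, J = (26.304, 11.941). ∠UJR = 147.1° gives JR at 88.300° from the x-axis; with |JR| = 15.0, R = (26.749, 26.934). Then |ER| = |R − E| = 37.960.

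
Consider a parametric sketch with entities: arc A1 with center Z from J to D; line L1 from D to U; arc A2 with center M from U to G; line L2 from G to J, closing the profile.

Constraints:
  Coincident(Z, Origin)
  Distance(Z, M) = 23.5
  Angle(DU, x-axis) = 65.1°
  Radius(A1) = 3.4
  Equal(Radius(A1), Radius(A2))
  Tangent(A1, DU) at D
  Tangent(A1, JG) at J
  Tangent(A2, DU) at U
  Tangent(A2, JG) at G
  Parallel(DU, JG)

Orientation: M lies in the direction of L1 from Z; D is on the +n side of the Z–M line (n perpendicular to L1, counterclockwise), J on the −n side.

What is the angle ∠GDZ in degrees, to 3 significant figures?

73.9°

The slot axis is L1's direction at 65.1°, so u = (cos 65.1°, sin 65.1°) = (0.421, 0.907) and n = (−sin 65.1°, cos 65.1°) = (-0.907, 0.421). Z is at the origin and M lies 23.5 along u from Z, so M = 23.5·u = (9.89, 21.3). Tangency of A1 to both parallel lines with radius 3.4 puts D and J at Z ± 3.4·n: D = (-3.08, 1.43), J = (3.08, -1.43). Equal radii place U and G the same way about M: U = M + 3.4·n = (6.81, 22.7), G = M − 3.4·n = (13.0, 19.9). Then cos ∠GDZ = DG·DZ / (|DG||DZ|), giving 73.9°.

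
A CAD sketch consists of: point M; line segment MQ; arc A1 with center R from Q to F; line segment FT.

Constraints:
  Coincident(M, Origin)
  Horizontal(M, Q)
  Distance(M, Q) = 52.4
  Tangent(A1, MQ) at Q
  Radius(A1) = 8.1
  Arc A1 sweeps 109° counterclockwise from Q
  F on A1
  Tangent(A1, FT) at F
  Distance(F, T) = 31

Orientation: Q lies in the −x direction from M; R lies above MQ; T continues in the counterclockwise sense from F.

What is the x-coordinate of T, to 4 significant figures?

-54.83

On A1, Q sits at bearing -90° from R; a 109° counterclockwise sweep puts F at bearing 19°, so F = R + 8.1·(cos 19°, sin 19°) = (-44.74, 10.74). Tangency of A1 to FT means the radius RF is perpendicular to FT, so FT runs along (−sin 19°, cos 19°); with |FT| = 31.0, T = (-54.83, 40.05). So T.x = -54.83.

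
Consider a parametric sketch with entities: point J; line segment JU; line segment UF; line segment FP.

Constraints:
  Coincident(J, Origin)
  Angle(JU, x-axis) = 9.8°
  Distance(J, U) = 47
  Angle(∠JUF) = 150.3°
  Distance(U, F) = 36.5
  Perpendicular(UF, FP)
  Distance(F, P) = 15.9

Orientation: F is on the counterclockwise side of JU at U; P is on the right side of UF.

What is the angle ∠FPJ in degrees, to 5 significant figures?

63.125°

J is at the origin; JU runs at 9.8° with length 47.0, so U = 47.0·(cos 9.8°, sin 9.8°) = (46.314, 7.9998). ∠JUF = 150.3°, so UF runs at 9.8° + (180° − 150.3°) = 39.500° from the x-axis; with |UF| = 36.5, F = U + 36.5·(cos 39.500°, sin 39.500°) = (74.478, 31.217). UF ⟂ FP; with |FP| = 15.9 on the right of UF, P = F + 15.9·(0.63608, -0.77162) = (84.592, 18.948). Then cos ∠FPJ = PF·PJ / (|PF||PJ|), giving 63.125°.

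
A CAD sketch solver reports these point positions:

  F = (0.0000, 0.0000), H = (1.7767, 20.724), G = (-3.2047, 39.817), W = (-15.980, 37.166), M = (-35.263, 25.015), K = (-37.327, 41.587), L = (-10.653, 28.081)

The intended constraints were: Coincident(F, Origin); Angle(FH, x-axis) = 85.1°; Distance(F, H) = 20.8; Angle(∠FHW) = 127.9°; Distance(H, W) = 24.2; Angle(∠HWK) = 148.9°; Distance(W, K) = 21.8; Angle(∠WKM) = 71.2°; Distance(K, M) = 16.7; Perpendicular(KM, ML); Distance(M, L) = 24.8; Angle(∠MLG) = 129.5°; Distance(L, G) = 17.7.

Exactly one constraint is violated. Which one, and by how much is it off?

Distance(L, G) = 17.7 — off by 3.80.

F = (0.00, 0.00) ✓; FH at 85.10° ✓; |FH| = 20.80 ✓; ∠FHW = 127.9° ✓; |HW| = 24.20 ✓; ∠HWK = 148.9° ✓; |WK| = 21.80 ✓; ∠WKM = 71.20° ✓; |KM| = 16.70 ✓; ∠(KM, ML) = 90.00° ✓; |ML| = 24.80 ✓; ∠MLG = 129.5° ✓; |LG| = 13.90 ✗.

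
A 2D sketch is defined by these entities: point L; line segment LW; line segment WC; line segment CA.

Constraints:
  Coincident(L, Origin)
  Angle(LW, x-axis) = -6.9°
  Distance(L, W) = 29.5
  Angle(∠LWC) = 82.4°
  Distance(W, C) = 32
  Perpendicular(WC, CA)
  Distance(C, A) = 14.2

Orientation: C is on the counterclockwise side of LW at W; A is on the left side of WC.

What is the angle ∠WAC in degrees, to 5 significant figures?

66.071°

L is at the origin; LW runs at -6.9° with length 29.5, so W = 29.5·(cos -6.9°, sin -6.9°) = (29.286, -3.5440). ∠LWC = 82.4°, so WC runs at -6.9° + (180° − 82.4°) = 90.700° from the x-axis; with |WC| = 32.0, C = W + 32.0·(cos 90.700°, sin 90.700°) = (28.895, 28.454). The perpendicularity gives CA at right angles to WC; with |CA| = 14.2 on the left of WC, A = C + 14.2·(-0.99993, -0.012217) = (14.696, 28.280). Then cos ∠WAC = AW·AC / (|AW||AC|), giving 66.071°.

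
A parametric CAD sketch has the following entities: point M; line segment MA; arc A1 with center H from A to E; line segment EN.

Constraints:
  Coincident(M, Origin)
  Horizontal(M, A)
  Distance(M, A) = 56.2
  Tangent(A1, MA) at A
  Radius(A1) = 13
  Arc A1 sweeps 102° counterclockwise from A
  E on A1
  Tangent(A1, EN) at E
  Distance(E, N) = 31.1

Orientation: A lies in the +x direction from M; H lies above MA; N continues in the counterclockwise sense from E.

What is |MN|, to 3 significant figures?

77.6

M is at the origin; M and A share the same y with |MA| = 56.2 and A on the +x side, so A = (56.2, 0.00). A1 meets MA tangentially, so HA is at right angles to MA, so H = A + (0, 13) = (56.2, 13.0). On A1, A sits at bearing -90° from H; a 102° counterclockwise sweep puts E at bearing 12°, so E = H + 13.0·(cos 12°, sin 12°) = (68.9, 15.7). Since A1 is tangent to EN there, HE ⟂ EN, so EN runs along (−sin 12°, cos 12°); with |EN| = 31.1, N = (62.4, 46.1). Then |MN| = |N − M| = 77.6.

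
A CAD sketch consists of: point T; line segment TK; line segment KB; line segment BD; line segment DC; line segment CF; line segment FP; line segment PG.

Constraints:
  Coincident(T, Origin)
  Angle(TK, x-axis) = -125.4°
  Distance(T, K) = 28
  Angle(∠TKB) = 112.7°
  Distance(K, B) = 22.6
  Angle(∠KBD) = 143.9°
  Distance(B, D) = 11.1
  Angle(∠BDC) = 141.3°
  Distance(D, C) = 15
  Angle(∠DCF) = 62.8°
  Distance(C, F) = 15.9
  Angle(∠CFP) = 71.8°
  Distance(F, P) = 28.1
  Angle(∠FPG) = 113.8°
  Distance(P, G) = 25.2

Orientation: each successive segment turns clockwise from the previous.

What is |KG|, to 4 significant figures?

59.25

T is at the origin; TK runs at -125.4° with length 28.0, so K = (-16.22, -22.82). ∠TKB = 112.7° gives KB at 167.3° from the x-axis; with |KB| = 22.6, B = (-38.27, -17.86). ∠KBD = 143.9° gives BD at 131.2° from the x-axis; with |BD| = 11.1, D = (-45.58, -9.503). ∠BDC = 141.3° gives DC at 92.50° from the x-axis; with |DC| = 15.0, C = (-46.23, 5.482). ∠DCF = 62.8° gives CF at -24.70° from the x-axis; with |CF| = 15.9, F = (-31.79, -1.162). ∠CFP = 71.8° gives FP at -132.9° from the x-axis; with |FP| = 28.1, P = (-50.92, -21.75). ∠FPG = 113.8° gives PG at 160.9° from the x-axis; with |PG| = 25.2, G = (-74.73, -13.50). Then |KG| = |G − K| = 59.25.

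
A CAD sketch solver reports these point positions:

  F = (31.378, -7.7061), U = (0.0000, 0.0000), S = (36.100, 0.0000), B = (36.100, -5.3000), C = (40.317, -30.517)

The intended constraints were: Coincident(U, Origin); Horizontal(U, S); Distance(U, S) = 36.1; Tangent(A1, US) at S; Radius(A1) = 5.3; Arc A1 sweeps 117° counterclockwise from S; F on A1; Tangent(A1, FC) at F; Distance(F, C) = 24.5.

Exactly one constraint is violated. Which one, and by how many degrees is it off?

Tangent(A1, FC) at F — off by 5.60°.

U = (0.00, 0.00) ✓; U.y = 0.00, S.y = 0.00 ✓; |US| = 36.10 ✓; ∠(BS, SU) = 90.00° ✓; |BS| = 5.300 ✓; bearing(B→F) − bearing(B→S) = 117.0° ✓; |BF| = 5.300 ✓; ∠(BF, FC) = 95.60° ✗; |FC| = 24.50 ✓.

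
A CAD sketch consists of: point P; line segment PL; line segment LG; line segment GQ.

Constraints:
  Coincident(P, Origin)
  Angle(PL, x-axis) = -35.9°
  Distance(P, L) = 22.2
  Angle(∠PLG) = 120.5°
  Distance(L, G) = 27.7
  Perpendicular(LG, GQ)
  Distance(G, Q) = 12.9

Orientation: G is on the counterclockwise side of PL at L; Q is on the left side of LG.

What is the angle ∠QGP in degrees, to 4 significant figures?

63.85°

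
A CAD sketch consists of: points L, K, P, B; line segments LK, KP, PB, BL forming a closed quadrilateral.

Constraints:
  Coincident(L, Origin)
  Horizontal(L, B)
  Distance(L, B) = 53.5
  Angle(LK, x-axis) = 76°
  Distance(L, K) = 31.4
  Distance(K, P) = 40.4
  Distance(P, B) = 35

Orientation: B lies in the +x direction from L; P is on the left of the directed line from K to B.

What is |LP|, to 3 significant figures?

59.0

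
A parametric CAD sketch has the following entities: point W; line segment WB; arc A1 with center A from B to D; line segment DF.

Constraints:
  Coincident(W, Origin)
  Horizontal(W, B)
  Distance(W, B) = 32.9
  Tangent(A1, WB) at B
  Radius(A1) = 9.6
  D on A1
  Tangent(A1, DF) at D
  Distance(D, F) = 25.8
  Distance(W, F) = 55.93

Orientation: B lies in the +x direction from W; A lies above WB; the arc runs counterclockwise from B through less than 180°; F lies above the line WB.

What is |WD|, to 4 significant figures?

43.47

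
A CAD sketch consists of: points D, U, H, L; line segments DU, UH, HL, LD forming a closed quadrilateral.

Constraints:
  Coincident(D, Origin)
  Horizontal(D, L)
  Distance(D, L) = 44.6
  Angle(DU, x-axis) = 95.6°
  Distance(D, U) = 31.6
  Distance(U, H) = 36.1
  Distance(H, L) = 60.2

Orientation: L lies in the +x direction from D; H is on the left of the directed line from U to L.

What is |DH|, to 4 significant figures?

60.83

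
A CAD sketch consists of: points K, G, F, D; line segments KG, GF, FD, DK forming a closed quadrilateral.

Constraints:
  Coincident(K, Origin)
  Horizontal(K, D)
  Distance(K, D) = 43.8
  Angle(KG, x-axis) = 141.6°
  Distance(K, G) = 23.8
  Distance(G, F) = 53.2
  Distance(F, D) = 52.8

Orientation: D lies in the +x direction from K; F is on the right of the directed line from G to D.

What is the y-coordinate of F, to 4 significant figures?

-33.73

Checks: |GF| = 53.20 ✓; |FD| = 52.80 ✓.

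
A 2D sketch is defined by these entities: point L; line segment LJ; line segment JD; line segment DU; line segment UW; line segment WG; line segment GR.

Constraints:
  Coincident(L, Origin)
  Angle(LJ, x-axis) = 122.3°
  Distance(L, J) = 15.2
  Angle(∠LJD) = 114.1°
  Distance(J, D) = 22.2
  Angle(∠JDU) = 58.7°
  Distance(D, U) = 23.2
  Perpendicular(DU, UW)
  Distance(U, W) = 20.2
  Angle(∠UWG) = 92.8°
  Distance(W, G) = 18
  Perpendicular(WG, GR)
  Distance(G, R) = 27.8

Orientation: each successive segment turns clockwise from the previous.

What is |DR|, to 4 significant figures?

7.723

L is at the origin; LJ runs at 122.3° with length 15.2, so J = (-8.122, 12.85). ∠LJD = 114.1° gives JD at 56.40° from the x-axis; with |JD| = 22.2, D = (4.163, 31.34). ∠JDU = 58.7° gives DU at -64.90° from the x-axis; with |DU| = 23.2, U = (14.00, 10.33). DU is perpendicular to UW, so UW runs at -154.9°; with |UW| = 20.2, W = (-4.288, 1.761). ∠UWG = 92.8° gives WG at 117.9° from the x-axis; with |WG| = 18.0, G = (-12.71, 17.67). WG is perpendicular to GR, so GR runs at 27.90°; with |GR| = 27.8, R = (11.86, 30.68). Then |DR| = |R − D| = 7.723.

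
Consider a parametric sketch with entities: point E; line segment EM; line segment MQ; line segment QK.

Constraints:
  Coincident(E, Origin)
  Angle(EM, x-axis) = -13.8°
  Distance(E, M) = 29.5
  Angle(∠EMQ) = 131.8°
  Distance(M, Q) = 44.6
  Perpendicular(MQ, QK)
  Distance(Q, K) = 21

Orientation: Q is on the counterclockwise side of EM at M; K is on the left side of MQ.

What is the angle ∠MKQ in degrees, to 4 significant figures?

64.79°

E is at the origin; EM runs at -13.8° with length 29.5, so M = 29.5·(cos -13.8°, sin -13.8°) = (28.65, -7.037). ∠EMQ = 131.8°, so MQ runs at -13.8° + (180° − 131.8°) = 34.40° from the x-axis; with |MQ| = 44.6, Q = M + 44.6·(cos 34.40°, sin 34.40°) = (65.45, 18.16). MQ is perpendicular to QK; with |QK| = 21.0 on the left of MQ, K = Q + 21.0·(-0.5650, 0.8251) = (53.58, 35.49). Then cos ∠MKQ = KM·KQ / (|KM||KQ|), giving 64.79°.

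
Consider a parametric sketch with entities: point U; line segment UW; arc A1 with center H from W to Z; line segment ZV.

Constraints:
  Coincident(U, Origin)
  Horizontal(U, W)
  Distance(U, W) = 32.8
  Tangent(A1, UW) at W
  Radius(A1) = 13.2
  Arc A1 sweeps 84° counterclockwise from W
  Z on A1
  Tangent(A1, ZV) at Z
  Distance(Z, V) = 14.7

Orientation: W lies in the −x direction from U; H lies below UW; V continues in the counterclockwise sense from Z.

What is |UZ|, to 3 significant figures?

47.4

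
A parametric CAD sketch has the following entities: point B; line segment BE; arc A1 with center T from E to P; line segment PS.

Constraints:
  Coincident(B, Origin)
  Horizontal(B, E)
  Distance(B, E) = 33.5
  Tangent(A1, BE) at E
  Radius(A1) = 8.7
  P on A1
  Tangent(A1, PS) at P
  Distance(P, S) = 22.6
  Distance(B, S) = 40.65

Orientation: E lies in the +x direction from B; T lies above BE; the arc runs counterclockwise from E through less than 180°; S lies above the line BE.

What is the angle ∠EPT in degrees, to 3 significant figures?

24.9°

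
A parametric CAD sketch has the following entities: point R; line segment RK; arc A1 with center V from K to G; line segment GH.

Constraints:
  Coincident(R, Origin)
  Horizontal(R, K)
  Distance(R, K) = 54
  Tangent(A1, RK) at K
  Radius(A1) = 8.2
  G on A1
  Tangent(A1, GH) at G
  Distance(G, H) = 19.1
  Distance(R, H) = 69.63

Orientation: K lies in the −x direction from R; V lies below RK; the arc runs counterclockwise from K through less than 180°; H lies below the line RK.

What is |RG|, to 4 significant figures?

62.55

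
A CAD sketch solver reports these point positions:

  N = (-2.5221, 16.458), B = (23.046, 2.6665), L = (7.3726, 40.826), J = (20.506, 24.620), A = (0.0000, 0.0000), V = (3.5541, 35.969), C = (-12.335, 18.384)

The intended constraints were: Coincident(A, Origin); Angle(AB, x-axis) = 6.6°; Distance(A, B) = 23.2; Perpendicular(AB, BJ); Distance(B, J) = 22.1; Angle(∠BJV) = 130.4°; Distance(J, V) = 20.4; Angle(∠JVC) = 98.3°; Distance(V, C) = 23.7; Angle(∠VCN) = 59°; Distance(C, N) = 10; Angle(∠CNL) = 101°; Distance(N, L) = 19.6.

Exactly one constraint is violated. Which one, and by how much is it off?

Distance(N, L) = 19.6 — off by 6.70.

A = (0.00, 0.00) ✓; AB at 6.600° ✓; |AB| = 23.20 ✓; ∠(AB, BJ) = 90.00° ✓; |BJ| = 22.10 ✓; ∠BJV = 130.4° ✓; |JV| = 20.40 ✓; ∠JVC = 98.30° ✓; |VC| = 23.70 ✓; ∠VCN = 59.00° ✓; |CN| = 10.00 ✓; ∠CNL = 101.0° ✓; |NL| = 26.30 ✗.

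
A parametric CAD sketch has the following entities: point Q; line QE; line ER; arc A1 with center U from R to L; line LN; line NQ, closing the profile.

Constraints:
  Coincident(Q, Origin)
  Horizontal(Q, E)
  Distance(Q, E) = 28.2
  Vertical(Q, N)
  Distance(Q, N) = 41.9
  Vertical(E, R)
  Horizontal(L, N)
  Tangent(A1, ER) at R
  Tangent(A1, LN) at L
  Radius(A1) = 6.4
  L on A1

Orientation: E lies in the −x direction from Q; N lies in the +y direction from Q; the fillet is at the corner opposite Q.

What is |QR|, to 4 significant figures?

45.34

Q is at the origin; QE is horizontal with |QE| = 28.2 and E on the −x side, so E = (-28.20, 0.000). Q and N share the same x with |QN| = 41.9 and N on the +y side, so N = (0.000, 41.90). The virtual corner opposite Q is at (-28.20, 41.90). Tangency of A1 to ER means the radius UR is perpendicular to ER and tangency of A1 to LN means the radius UL is perpendicular to LN, with radius 6.4, so the center U sits 6.4 in from both sides at U = (-21.80, 35.50). That places the tangent points at R = (-28.20, 35.50) on ER and L = (-21.80, 41.90) on LN. Then |QR| = |R − Q| = 45.34.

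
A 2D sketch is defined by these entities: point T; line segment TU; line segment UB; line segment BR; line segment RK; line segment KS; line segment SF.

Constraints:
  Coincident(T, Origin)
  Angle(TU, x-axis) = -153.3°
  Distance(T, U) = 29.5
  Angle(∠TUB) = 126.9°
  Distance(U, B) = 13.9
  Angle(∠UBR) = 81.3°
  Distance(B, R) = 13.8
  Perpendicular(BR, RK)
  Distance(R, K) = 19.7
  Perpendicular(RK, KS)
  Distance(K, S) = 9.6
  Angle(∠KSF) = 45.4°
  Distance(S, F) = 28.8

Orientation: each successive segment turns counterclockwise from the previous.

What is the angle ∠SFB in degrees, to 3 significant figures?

43.5°

T is at the origin; TU runs at -153.3° with length 29.5, so U = (-26.4, -13.3). ∠TUB = 126.9° gives UB at -100° from the x-axis; with |UB| = 13.9, B = (-28.8, -26.9). ∠UBR = 81.3° gives BR at -1.50° from the x-axis; with |BR| = 13.8, R = (-15.0, -27.3). The perpendicularity gives RK at right angles to BR, so RK runs at 88.5°; with |RK| = 19.7, K = (-14.5, -7.60). RK ⟂ KS, so KS runs at 178°; with |KS| = 9.6, S = (-24.1, -7.35). ∠KSF = 45.4° gives SF at -46.9° from the x-axis; with |SF| = 28.8, F = (-4.42, -28.4). Then cos ∠SFB = FS·FB / (|FS||FB|), giving 43.5°.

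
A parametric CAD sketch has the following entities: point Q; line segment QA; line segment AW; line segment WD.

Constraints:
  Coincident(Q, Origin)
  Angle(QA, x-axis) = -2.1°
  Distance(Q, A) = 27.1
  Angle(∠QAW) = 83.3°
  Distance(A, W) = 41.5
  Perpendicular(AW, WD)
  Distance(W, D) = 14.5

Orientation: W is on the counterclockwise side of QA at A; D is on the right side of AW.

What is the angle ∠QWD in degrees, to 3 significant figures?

125°

∠QAW = 83.3°, so AW runs at -2.1° + (180° − 83.3°) = 94.6° from the x-axis; with |AW| = 41.5, W = A + 41.5·(cos 94.6°, sin 94.6°) = (23.8, 40.4). The perpendicularity gives WD at right angles to AW; with |WD| = 14.5 on the right of AW, D = W + 14.5·(0.997, 0.0802) = (38.2, 41.5). Then cos ∠QWD = WQ·WD / (|WQ||WD|), giving 125°.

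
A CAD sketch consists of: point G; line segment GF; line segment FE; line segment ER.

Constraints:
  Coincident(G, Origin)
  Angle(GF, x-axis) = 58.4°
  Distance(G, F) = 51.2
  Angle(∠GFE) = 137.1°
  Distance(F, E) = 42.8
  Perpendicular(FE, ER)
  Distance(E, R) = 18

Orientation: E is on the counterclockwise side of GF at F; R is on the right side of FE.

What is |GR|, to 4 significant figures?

96.14

G is at the origin; GF runs at 58.4° with length 51.2, so F = 51.2·(cos 58.4°, sin 58.4°) = (26.83, 43.61). ∠GFE = 137.1°, so FE runs at 58.4° + (180° − 137.1°) = 101.3° from the x-axis; with |FE| = 42.8, E = F + 42.8·(cos 101.3°, sin 101.3°) = (18.44, 85.58). FE ⟂ ER; with |ER| = 18.0 on the right of FE, R = E + 18.0·(0.9806, 0.1959) = (36.09, 89.11). Then |GR| = |R − G| = 96.14.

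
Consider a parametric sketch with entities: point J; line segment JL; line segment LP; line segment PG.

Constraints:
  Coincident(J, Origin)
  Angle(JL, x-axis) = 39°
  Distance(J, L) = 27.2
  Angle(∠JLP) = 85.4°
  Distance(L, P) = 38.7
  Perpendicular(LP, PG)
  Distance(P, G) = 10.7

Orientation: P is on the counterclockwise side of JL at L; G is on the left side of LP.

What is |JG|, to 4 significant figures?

40.04

J is at the origin; JL runs at 39.0° with length 27.2, so L = 27.2·(cos 39.0°, sin 39.0°) = (21.14, 17.12). ∠JLP = 85.4°, so LP runs at 39.0° + (180° − 85.4°) = 133.6° from the x-axis; with |LP| = 38.7, P = L + 38.7·(cos 133.6°, sin 133.6°) = (-5.550, 45.14). LP ⟂ PG; with |PG| = 10.7 on the left of LP, G = P + 10.7·(-0.7242, -0.6896) = (-13.30, 37.76). Then |JG| = |G − J| = 40.04.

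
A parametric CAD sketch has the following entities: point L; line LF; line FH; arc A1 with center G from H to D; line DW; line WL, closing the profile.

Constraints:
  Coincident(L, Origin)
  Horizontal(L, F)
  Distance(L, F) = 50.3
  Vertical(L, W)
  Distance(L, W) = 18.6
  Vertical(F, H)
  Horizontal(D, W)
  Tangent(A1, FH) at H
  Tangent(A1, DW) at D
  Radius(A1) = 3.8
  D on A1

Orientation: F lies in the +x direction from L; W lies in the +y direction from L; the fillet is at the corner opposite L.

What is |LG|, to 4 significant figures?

48.80

LW is vertical with |LW| = 18.6 and W on the +y side, so W = (0.000, 18.60). The virtual corner opposite L is at (50.30, 18.60). Since A1 is tangent to FH there, GH ⟂ FH and the tangent condition forces GD to be normal to DW, with radius 3.8, so the center G sits 3.8 in from both sides at G = (46.50, 14.80). Then |LG| = |G − L| = 48.80.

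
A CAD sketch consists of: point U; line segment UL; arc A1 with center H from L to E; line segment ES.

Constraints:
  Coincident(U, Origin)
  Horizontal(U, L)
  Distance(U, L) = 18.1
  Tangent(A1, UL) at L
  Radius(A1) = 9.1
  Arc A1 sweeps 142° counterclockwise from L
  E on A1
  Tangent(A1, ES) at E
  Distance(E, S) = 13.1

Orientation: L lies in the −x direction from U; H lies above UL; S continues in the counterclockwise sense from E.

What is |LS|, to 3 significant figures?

24.8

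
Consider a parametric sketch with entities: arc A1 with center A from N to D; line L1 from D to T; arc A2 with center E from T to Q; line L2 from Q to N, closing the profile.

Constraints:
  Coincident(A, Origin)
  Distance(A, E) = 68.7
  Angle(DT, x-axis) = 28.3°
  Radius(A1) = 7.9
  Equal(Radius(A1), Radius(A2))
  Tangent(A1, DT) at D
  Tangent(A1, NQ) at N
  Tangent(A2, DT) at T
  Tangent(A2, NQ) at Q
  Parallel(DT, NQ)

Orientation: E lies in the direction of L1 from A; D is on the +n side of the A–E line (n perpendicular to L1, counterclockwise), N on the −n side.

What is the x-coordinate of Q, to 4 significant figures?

64.23

Tangency of A1 to both parallel lines with radius 7.9 puts D and N at A ± 7.9·n: D = (-3.745, 6.956), N = (3.745, -6.956). Equal radii place T and Q the same way about E: T = E + 7.9·n = (56.74, 39.53), Q = E − 7.9·n = (64.23, 25.61). So Q.x = 64.23.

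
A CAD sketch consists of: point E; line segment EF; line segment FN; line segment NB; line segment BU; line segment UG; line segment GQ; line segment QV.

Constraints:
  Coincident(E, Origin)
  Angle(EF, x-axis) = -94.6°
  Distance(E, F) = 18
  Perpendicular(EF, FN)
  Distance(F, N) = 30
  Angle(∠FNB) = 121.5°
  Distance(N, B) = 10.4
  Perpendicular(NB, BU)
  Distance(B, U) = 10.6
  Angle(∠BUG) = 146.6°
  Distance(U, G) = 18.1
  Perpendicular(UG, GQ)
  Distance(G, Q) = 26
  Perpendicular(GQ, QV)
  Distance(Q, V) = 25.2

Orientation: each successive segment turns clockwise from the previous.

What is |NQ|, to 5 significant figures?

24.131

E is at the origin; EF runs at -94.6° with length 18.0, so F = (-1.4436, -17.942). EF ⟂ FN, so FN runs at 175.40°; with |FN| = 30.0, N = (-31.347, -15.536). ∠FNB = 121.5° gives NB at 116.90° from the x-axis; with |NB| = 10.4, B = (-36.052, -6.2614). NB ⟂ BU, so BU runs at 26.900°; with |BU| = 10.6, U = (-26.599, -1.4655). ∠BUG = 146.6° gives UG at -6.5000° from the x-axis; with |UG| = 18.1, G = (-8.6156, -3.5145). UG ⟂ GQ, so GQ runs at -96.500°; with |GQ| = 26.0, Q = (-11.559, -29.347). Then |NQ| = |Q − N| = 24.131.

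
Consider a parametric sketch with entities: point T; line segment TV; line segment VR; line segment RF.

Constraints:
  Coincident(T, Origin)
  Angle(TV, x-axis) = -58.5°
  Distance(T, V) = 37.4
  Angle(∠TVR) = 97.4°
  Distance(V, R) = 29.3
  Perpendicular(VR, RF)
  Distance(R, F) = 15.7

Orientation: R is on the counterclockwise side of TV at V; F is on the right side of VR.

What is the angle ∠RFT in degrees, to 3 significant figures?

32.9°

∠TVR = 97.4°, so VR runs at -58.5° + (180° − 97.4°) = 24.1° from the x-axis; with |VR| = 29.3, R = V + 29.3·(cos 24.1°, sin 24.1°) = (46.3, -19.9). The perpendicularity gives RF at right angles to VR; with |RF| = 15.7 on the right of VR, F = R + 15.7·(0.408, -0.913) = (52.7, -34.3). Then cos ∠RFT = FR·FT / (|FR||FT|), giving 32.9°.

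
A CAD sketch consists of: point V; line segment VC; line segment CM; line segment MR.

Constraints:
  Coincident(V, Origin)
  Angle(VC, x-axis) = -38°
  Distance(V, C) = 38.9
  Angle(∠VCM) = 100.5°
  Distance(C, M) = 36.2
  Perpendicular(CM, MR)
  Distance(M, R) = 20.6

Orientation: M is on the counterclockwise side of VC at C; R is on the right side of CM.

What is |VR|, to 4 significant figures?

73.06

∠VCM = 100.5°, so CM runs at -38.0° + (180° − 100.5°) = 41.50° from the x-axis; with |CM| = 36.2, M = C + 36.2·(cos 41.50°, sin 41.50°) = (57.77, 0.03761). The perpendicularity gives MR at right angles to CM; with |MR| = 20.6 on the right of CM, R = M + 20.6·(0.6626, -0.7490) = (71.42, -15.39). Then |VR| = |R − V| = 73.06.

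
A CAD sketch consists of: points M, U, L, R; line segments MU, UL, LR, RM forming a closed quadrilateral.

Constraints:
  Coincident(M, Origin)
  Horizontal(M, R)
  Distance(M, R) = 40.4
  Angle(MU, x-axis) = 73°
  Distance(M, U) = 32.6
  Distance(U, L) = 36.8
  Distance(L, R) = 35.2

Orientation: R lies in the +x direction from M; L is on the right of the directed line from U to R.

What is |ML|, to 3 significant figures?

7.80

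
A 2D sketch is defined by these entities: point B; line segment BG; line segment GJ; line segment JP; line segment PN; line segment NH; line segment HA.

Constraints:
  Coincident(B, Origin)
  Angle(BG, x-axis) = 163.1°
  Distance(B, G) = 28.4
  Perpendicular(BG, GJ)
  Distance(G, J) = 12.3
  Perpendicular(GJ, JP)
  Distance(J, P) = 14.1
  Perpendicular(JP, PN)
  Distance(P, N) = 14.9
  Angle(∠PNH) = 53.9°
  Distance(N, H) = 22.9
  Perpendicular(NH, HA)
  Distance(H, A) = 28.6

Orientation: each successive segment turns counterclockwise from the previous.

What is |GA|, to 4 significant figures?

36.21

B is at the origin; BG runs at 163.1° with length 28.4, so G = (-27.17, 8.256). BG is perpendicular to GJ, so GJ runs at -106.9°; with |GJ| = 12.3, J = (-30.75, -3.513). GJ is perpendicular to JP, so JP runs at -16.90°; with |JP| = 14.1, P = (-17.26, -7.612). JP ⟂ PN, so PN runs at 73.10°; with |PN| = 14.9, N = (-12.93, 6.645). ∠PNH = 53.9° gives NH at -160.8° from the x-axis; with |NH| = 22.9, H = (-34.55, -0.8863). NH is perpendicular to HA, so HA runs at -70.80°; with |HA| = 28.6, A = (-25.15, -27.90). Then |GA| = |A − G| = 36.21.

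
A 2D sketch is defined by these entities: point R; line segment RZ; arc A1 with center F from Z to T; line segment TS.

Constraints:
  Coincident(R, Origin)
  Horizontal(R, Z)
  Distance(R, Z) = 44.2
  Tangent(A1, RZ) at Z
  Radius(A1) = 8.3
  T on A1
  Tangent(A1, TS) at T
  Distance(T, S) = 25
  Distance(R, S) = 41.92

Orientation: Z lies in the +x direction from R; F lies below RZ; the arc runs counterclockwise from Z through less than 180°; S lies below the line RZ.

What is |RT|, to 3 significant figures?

36.7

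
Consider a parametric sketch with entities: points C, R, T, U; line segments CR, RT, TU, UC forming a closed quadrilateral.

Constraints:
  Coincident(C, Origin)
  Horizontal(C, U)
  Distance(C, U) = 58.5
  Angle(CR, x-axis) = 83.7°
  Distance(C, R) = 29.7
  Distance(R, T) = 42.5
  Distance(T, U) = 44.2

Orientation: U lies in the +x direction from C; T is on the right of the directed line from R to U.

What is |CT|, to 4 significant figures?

19.25

C is at the origin; C and U share the same y with |CU| = 58.5 and U in +x, so U = (58.5, 0). CR runs at 83.7° with |CR| = 29.7, so R = (3.259, 29.52). T is determined by |RT| = 42.5 and |TU| = 44.2 together: it lies at the intersection of circle(R, 42.5) and circle(U, 44.2). With |RU| = 62.63, the foot of the radical line on RU is 30.14 from R and the perpendicular offset is √(42.5² − 30.14²) = 29.96. Taking the right-of-RU solution: T = (15.72, -11.11).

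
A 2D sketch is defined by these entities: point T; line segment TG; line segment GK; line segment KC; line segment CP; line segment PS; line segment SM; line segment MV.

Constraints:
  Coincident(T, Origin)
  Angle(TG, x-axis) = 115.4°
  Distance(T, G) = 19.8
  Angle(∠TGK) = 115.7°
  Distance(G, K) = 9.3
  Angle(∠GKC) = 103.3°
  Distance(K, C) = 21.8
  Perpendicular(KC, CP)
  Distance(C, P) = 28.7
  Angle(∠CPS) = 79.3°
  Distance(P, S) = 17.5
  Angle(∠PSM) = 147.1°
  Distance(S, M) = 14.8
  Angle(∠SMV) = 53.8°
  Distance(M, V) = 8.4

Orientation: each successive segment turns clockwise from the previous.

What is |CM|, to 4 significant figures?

31.80

T is at the origin; TG runs at 115.4° with length 19.8, so G = (-8.493, 17.89). ∠TGK = 115.7° gives GK at 51.10° from the x-axis; with |GK| = 9.3, K = (-2.653, 25.12). ∠GKC = 103.3° gives KC at -25.60° from the x-axis; with |KC| = 21.8, C = (17.01, 15.70). KC is perpendicular to CP, so CP runs at -115.6°; with |CP| = 28.7, P = (4.606, -10.18). ∠CPS = 79.3° gives PS at 143.7° from the x-axis; with |PS| = 17.5, S = (-9.498, 0.1819). ∠PSM = 147.1° gives SM at 110.8° from the x-axis; with |SM| = 14.8, M = (-14.75, 14.02). Then |CM| = |M − C| = 31.80.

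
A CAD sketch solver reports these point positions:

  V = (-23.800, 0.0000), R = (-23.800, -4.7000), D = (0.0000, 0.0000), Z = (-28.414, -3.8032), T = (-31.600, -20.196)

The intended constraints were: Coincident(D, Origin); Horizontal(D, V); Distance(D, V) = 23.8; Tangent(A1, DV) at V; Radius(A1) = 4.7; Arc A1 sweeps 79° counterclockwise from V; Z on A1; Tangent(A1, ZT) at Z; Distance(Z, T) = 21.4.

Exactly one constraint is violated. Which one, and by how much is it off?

Distance(Z, T) = 21.4 — off by 4.70.

D = (0.00, 0.00) ✓; D.y = 0.00, V.y = 0.00 ✓; |DV| = 23.80 ✓; ∠(RV, VD) = 90.00° ✓; |RV| = 4.700 ✓; bearing(R→Z) − bearing(R→V) = 79.00° ✓; |RZ| = 4.700 ✓; ∠(RZ, ZT) = 90.00° ✓; |ZT| = 16.70 ✗.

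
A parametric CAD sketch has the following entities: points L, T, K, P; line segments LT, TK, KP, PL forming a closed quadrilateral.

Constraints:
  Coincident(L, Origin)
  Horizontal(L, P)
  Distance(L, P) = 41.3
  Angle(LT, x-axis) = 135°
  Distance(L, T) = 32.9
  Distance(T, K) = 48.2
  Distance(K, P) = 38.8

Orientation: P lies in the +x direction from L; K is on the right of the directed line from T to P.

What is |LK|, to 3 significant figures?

16.3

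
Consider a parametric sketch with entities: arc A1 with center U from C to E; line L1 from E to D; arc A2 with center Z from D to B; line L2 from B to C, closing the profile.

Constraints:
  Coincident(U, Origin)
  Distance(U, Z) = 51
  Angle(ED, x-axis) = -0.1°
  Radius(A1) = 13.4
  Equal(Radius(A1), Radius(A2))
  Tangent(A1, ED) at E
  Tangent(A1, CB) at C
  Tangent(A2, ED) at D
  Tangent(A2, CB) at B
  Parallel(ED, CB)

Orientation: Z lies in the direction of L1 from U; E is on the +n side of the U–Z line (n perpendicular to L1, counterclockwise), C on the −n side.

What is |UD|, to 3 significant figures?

52.7

Tangency of A1 to both parallel lines with radius 13.4 puts E and C at U ± 13.4·n: E = (0.0234, 13.4), C = (-0.0234, -13.4). Equal radii place D and B the same way about Z: D = Z + 13.4·n = (51.0, 13.3), B = Z − 13.4·n = (51.0, -13.5). Then |UD| = |D − U| = 52.7.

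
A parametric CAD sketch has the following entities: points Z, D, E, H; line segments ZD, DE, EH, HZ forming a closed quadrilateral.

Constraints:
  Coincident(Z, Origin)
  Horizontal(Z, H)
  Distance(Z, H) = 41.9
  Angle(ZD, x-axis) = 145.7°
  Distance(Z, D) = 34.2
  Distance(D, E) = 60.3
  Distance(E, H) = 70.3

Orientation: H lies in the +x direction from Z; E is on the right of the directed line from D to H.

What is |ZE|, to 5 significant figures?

42.902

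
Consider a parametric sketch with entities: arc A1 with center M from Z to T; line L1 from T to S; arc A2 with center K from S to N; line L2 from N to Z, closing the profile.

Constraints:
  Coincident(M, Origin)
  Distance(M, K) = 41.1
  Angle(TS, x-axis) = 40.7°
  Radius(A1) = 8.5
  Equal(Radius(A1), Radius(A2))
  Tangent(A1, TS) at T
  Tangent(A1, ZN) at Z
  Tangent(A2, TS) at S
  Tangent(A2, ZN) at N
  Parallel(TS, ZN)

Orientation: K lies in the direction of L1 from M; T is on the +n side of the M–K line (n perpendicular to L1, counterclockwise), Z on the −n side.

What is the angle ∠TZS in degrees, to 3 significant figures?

67.5°

Tangency of A1 to both parallel lines with radius 8.5 puts T and Z at M ± 8.5·n: T = (-5.54, 6.44), Z = (5.54, -6.44). Equal radii place S and N the same way about K: S = K + 8.5·n = (25.6, 33.2), N = K − 8.5·n = (36.7, 20.4). Then cos ∠TZS = ZT·ZS / (|ZT||ZS|), giving 67.5°.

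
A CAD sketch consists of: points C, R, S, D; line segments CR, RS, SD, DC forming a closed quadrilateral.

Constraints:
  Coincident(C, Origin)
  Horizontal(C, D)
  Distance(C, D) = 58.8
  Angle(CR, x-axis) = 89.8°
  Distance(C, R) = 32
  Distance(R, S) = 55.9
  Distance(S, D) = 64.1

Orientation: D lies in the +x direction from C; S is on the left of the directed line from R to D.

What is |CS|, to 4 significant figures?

78.35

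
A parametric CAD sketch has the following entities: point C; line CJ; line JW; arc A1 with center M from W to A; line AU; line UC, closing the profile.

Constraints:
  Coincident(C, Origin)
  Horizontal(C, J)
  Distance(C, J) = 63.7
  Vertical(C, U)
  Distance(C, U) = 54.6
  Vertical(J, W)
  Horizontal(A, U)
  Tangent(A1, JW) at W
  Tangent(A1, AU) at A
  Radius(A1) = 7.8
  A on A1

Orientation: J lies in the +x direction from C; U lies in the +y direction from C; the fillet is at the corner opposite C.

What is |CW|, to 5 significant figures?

79.044

The virtual corner opposite C is at (63.700, 54.600). The tangent condition forces MW to be normal to JW and A1 meets AU tangentially, so MA is at right angles to AU, with radius 7.8, so the center M sits 7.8 in from both sides at M = (55.900, 46.800). That places the tangent points at W = (63.700, 46.800) on JW and A = (55.900, 54.600) on AU. Then |CW| = |W − C| = 79.044.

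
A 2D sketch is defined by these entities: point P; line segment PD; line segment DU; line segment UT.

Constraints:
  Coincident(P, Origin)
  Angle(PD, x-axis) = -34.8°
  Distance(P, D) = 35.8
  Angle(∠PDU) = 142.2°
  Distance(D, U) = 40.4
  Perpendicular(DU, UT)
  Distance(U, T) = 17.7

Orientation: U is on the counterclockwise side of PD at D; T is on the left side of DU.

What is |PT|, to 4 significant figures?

68.82

∠PDU = 142.2°, so DU runs at -34.8° + (180° − 142.2°) = 3.000° from the x-axis; with |DU| = 40.4, U = D + 40.4·(cos 3.000°, sin 3.000°) = (69.74, -18.32). The perpendicularity gives UT at right angles to DU; with |UT| = 17.7 on the left of DU, T = U + 17.7·(-0.05234, 0.9986) = (68.82, -0.6414). Then |PT| = |T − P| = 68.82.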